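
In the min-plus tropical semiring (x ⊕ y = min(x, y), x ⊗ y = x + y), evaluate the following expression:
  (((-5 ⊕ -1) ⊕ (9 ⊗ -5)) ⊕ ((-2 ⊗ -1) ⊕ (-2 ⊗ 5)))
(((-5 ⊕ -1) ⊕ (9 ⊗ -5)) ⊕ ((-2 ⊗ -1) ⊕ (-2 ⊗ 5))) = -5

Expand innermost to outermost. Recall ⊕ takes the minimum of its arguments and ⊗ takes their sum. Working out the expression (((-5 ⊕ -1) ⊕ (9 ⊗ -5)) ⊕ ((-2 ⊗ -1) ⊕ (-2 ⊗ 5))) gives -5.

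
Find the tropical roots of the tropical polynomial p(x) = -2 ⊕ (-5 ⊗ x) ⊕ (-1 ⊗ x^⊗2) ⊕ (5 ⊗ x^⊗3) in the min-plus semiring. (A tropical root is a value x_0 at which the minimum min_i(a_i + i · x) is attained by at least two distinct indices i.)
Roots: {-6, -4, 3}

Each tropical root is a break point of the lower envelope of the lines y = a_i + i · x (there are 4 lines, with slopes 0, 1, ..., 3). Only the lines that attain the minimum somewhere contribute to roots; other lines are dominated. Here the surviving (envelope) indices are i = 3, i = 2, i = 1, i = 0.
Intersections between consecutive envelope lines give the roots: for adjacent envelope indices i < j the intersection is x = (a_i − a_j) / (j − i). Reading off the sorted break points: {-6, -4, 3}.
Verification: at each break x_0, at least two indices attain the minimum of min_i(a_i + i · x_0).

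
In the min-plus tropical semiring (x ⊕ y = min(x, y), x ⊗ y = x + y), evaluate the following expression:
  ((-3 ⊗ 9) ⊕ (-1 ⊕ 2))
((-3 ⊗ 9) ⊕ (-1 ⊕ 2)) = -1

Expand innermost to outermost. Recall ⊕ takes the minimum of its arguments and ⊗ takes their sum. Working out the expression ((-3 ⊗ 9) ⊕ (-1 ⊕ 2)) gives -1.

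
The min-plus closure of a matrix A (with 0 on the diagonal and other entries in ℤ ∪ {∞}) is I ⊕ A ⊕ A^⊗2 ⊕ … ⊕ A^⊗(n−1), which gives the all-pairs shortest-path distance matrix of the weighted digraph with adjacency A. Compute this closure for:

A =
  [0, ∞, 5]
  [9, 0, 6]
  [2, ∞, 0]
Closure =
  [0, ∞, 5]
  [8, 0, 6]
  [2, ∞, 0]

This is the Floyd-Warshall all-pairs shortest-path computation. For each intermediate vertex k = 0, 1, …, 2, update dist[i][j] ← min(dist[i][j], dist[i][k] + dist[k][j]). The final matrix gives, for each (i, j), the minimum total weight of any directed path from i to j (possibly empty when i = j).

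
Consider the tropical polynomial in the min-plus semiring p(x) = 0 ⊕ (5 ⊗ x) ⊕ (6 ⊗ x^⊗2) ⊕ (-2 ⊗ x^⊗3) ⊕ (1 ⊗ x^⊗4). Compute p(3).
p(3) = 0

A tropical monomial a ⊗ x^⊗i evaluates to a + i · x. Evaluating each term at x = 3:
  Term 0 contributes 0 + 0 · 3 = 0
  Term 1 contributes 5 + 1 · 3 = 8
  Term 2 contributes 6 + 2 · 3 = 12
  Term 3 contributes -2 + 3 · 3 = 7
  Term 4 contributes 1 + 4 · 3 = 13
p(3) = ⊕ of these = min[0, 8, 12, 7, 13] = 0.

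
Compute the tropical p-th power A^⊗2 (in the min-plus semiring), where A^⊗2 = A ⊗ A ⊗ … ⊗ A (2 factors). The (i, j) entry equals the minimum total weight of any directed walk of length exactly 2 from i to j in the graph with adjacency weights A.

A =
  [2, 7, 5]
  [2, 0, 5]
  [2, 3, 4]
A^⊗2 =
  [4, 7, 7]
  [2, 0, 5]
  [4, 3, 7]

Each entry (A^⊗2)_ij equals the minimum over all length-2 walks i = v_0 → v_1 → … → v_2 = j of Σ_t A[v_t][v_{t+1}]. For example, for (i, j) = (0, 2) we minimise over 3 possible intermediate vertex sequences; the minimum is 7, attained along the walk 0 → 0 → 2.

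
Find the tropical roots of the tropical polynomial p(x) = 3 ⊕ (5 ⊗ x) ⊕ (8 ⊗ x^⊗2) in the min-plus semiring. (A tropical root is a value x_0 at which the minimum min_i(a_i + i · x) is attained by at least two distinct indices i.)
Roots: {-3, -2}

Each tropical root is a break point of the lower envelope of the lines y = a_i + i · x (there are 3 lines, with slopes 0, 1, ..., 2). Only the lines that attain the minimum somewhere contribute to roots; other lines are dominated. Here the surviving (envelope) indices are i = 2, i = 1, i = 0.
Intersections between consecutive envelope lines give the roots: for adjacent envelope indices i < j the intersection is x = (a_i − a_j) / (j − i). Reading off the sorted break points: {-3, -2}.
Verification: at each break x_0, at least two indices attain the minimum of min_i(a_i + i · x_0).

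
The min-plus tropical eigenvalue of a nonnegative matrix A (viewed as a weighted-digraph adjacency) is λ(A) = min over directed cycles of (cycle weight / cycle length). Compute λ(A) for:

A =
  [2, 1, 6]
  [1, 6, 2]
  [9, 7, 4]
λ(A) = 1

Enumerate directed cycles and compute their means (weight / length). Sample:
  cycle 0 → 0: weight = 2, length = 1, mean = 2/1 ≈ 2.000
  cycle 1 → 1: weight = 6, length = 1, mean = 6/1 ≈ 6.000
  cycle 2 → 2: weight = 4, length = 1, mean = 4/1 ≈ 4.000
  cycle 0 → 1 → 0: weight = 2, length = 2, mean = 2/2 ≈ 1.000
  cycle 0 → 2 → 0: weight = 15, length = 2, mean = 15/2 ≈ 7.500
  cycle 1 → 0 → 1: weight = 2, length = 2, mean = 2/2 ≈ 1.000
Minimum mean = 1.000, attained e.g. along the cycle 0 → 1 → 0 with weight 2 and length 2. So λ(A) = 2/2 = 1.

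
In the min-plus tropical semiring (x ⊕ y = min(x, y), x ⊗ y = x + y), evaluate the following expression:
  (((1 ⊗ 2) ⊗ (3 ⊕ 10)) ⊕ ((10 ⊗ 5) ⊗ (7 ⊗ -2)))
(((1 ⊗ 2) ⊗ (3 ⊕ 10)) ⊕ ((10 ⊗ 5) ⊗ (7 ⊗ -2))) = 6

Expand innermost to outermost. Recall ⊕ takes the minimum of its arguments and ⊗ takes their sum. Working out the expression (((1 ⊗ 2) ⊗ (3 ⊕ 10)) ⊕ ((10 ⊗ 5) ⊗ (7 ⊗ -2))) gives 6.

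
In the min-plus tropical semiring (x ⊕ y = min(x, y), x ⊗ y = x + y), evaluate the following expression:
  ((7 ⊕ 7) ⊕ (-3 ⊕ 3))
((7 ⊕ 7) ⊕ (-3 ⊕ 3)) = -3

Expand innermost to outermost. Recall ⊕ takes the minimum of its arguments and ⊗ takes their sum. Working out the expression ((7 ⊕ 7) ⊕ (-3 ⊕ 3)) gives -3.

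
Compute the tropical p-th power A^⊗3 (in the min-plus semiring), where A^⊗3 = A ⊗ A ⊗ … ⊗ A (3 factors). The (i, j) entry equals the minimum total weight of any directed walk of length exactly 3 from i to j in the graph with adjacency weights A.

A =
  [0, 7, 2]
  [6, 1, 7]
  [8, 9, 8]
A^⊗3 =
  [0, 7, 2]
  [6, 3, 8]
  [8, 11, 10]

Each entry (A^⊗3)_ij equals the minimum over all length-3 walks i = v_0 → v_1 → … → v_3 = j of Σ_t A[v_t][v_{t+1}]. For example, for (i, j) = (0, 2) we minimise over 9 possible intermediate vertex sequences; the minimum is 2, attained along the walk 0 → 0 → 0 → 2.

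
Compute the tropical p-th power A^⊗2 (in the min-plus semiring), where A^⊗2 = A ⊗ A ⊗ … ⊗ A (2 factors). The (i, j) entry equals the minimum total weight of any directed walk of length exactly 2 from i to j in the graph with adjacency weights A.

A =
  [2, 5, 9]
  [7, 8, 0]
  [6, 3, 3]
A^⊗2 =
  [4, 7, 5]
  [6, 3, 3]
  [8, 6, 3]

Each entry (A^⊗2)_ij equals the minimum over all length-2 walks i = v_0 → v_1 → … → v_2 = j of Σ_t A[v_t][v_{t+1}]. For example, for (i, j) = (0, 2) we minimise over 3 possible intermediate vertex sequences; the minimum is 5, attained along the walk 0 → 1 → 2.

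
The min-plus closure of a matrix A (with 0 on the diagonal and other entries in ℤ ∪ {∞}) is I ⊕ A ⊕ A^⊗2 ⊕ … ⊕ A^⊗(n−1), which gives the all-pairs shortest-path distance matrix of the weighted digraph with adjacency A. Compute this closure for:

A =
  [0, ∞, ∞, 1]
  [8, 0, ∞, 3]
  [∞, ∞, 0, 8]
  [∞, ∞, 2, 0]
Closure =
  [0, ∞, 3, 1]
  [8, 0, 5, 3]
  [∞, ∞, 0, 8]
  [∞, ∞, 2, 0]

This is the Floyd-Warshall all-pairs shortest-path computation. For each intermediate vertex k = 0, 1, …, 3, update dist[i][j] ← min(dist[i][j], dist[i][k] + dist[k][j]). The final matrix gives, for each (i, j), the minimum total weight of any directed path from i to j (possibly empty when i = j).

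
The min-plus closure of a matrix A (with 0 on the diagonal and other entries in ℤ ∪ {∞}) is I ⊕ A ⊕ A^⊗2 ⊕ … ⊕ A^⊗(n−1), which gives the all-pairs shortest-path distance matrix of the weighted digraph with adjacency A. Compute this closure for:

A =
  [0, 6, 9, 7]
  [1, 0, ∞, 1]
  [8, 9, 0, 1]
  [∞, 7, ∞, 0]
Closure =
  [0, 6, 9, 7]
  [1, 0, 10, 1]
  [8, 8, 0, 1]
  [8, 7, 17, 0]

This is the Floyd-Warshall all-pairs shortest-path computation. For each intermediate vertex k = 0, 1, …, 3, update dist[i][j] ← min(dist[i][j], dist[i][k] + dist[k][j]). The final matrix gives, for each (i, j), the minimum total weight of any directed path from i to j (possibly empty when i = j).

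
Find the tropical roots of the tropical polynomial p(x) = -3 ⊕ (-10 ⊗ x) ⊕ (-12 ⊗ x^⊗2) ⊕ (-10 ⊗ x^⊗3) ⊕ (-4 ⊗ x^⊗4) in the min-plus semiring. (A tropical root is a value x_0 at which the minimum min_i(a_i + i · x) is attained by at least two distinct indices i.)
Roots: {-6, -2, 2, 7}

Each tropical root is a break point of the lower envelope of the lines y = a_i + i · x (there are 5 lines, with slopes 0, 1, ..., 4). Only the lines that attain the minimum somewhere contribute to roots; other lines are dominated. Here the surviving (envelope) indices are i = 4, i = 3, i = 2, i = 1, i = 0.
Intersections between consecutive envelope lines give the roots: for adjacent envelope indices i < j the intersection is x = (a_i − a_j) / (j − i). Reading off the sorted break points: {-6, -2, 2, 7}.
Verification: at each break x_0, at least two indices attain the minimum of min_i(a_i + i · x_0).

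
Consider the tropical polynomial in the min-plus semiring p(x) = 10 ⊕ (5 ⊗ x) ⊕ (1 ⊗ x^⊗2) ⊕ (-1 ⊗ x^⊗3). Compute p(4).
p(4) = 9

A tropical monomial a ⊗ x^⊗i evaluates to a + i · x. Evaluating each term at x = 4:
  Term 0 contributes 10 + 0 · 4 = 10
  Term 1 contributes 5 + 1 · 4 = 9
  Term 2 contributes 1 + 2 · 4 = 9
  Term 3 contributes -1 + 3 · 4 = 11
p(4) = ⊕ of these = min[10, 9, 9, 11] = 9.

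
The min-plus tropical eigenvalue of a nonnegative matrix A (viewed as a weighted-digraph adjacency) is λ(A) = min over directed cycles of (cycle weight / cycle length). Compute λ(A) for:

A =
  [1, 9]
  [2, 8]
λ(A) = 1

Enumerate directed cycles and compute their means (weight / length). Sample:
  cycle 0 → 0: weight = 1, length = 1, mean = 1/1 ≈ 1.000
  cycle 1 → 1: weight = 8, length = 1, mean = 8/1 ≈ 8.000
  cycle 0 → 1 → 0: weight = 11, length = 2, mean = 11/2 ≈ 5.500
  cycle 1 → 0 → 1: weight = 11, length = 2, mean = 11/2 ≈ 5.500
Minimum mean = 1.000, attained e.g. along the cycle 0 → 0 with weight 1 and length 1. So λ(A) = 1/1 = 1.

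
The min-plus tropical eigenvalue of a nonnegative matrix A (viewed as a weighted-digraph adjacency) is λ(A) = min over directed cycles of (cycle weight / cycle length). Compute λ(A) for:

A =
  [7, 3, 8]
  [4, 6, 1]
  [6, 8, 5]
λ(A) = 10/3

Enumerate directed cycles and compute their means (weight / length). Sample:
  cycle 0 → 0: weight = 7, length = 1, mean = 7/1 ≈ 7.000
  cycle 1 → 1: weight = 6, length = 1, mean = 6/1 ≈ 6.000
  cycle 2 → 2: weight = 5, length = 1, mean = 5/1 ≈ 5.000
  cycle 0 → 1 → 0: weight = 7, length = 2, mean = 7/2 ≈ 3.500
  cycle 0 → 2 → 0: weight = 14, length = 2, mean = 14/2 ≈ 7.000
  cycle 1 → 0 → 1: weight = 7, length = 2, mean = 7/2 ≈ 3.500
Minimum mean = 3.333, attained e.g. along the cycle 0 → 1 → 2 → 0 with weight 10 and length 3. So λ(A) = 10/3 = 10/3.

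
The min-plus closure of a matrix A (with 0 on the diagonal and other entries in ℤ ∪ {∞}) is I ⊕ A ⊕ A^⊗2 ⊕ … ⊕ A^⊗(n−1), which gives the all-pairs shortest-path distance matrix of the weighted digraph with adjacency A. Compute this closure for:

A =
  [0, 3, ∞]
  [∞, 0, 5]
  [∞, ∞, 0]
Closure =
  [0, 3, 8]
  [∞, 0, 5]
  [∞, ∞, 0]

This is the Floyd-Warshall all-pairs shortest-path computation. For each intermediate vertex k = 0, 1, …, 2, update dist[i][j] ← min(dist[i][j], dist[i][k] + dist[k][j]). The final matrix gives, for each (i, j), the minimum total weight of any directed path from i to j (possibly empty when i = j).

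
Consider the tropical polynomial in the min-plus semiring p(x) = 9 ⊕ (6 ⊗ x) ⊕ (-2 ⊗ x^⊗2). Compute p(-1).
p(-1) = -4

A tropical monomial a ⊗ x^⊗i evaluates to a + i · x. Evaluating each term at x = -1:
  Term 0 contributes 9 + 0 · -1 = 9
  Term 1 contributes 6 + 1 · -1 = 5
  Term 2 contributes -2 + 2 · -1 = -4
p(-1) = ⊕ of these = min[9, 5, -4] = -4.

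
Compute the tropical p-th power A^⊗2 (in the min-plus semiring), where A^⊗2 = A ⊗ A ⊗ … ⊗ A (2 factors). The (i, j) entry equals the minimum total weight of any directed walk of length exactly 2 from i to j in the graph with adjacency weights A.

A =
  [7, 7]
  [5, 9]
A^⊗2 =
  [12, 14]
  [12, 12]

Each entry (A^⊗2)_ij equals the minimum over all length-2 walks i = v_0 → v_1 → … → v_2 = j of Σ_t A[v_t][v_{t+1}]. For example, for (i, j) = (0, 1) we minimise over 2 possible intermediate vertex sequences; the minimum is 14, attained along the walk 0 → 0 → 1.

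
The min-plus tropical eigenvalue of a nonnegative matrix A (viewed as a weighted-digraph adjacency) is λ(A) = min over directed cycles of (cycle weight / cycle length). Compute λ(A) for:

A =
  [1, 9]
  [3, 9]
λ(A) = 1

Enumerate directed cycles and compute their means (weight / length). Sample:
  cycle 0 → 0: weight = 1, length = 1, mean = 1/1 ≈ 1.000
  cycle 1 → 1: weight = 9, length = 1, mean = 9/1 ≈ 9.000
  cycle 0 → 1 → 0: weight = 12, length = 2, mean = 12/2 ≈ 6.000
  cycle 1 → 0 → 1: weight = 12, length = 2, mean = 12/2 ≈ 6.000
Minimum mean = 1.000, attained e.g. along the cycle 0 → 0 with weight 1 and length 1. So λ(A) = 1/1 = 1.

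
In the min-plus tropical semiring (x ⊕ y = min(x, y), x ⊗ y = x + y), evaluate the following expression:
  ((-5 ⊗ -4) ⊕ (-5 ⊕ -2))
((-5 ⊗ -4) ⊕ (-5 ⊕ -2)) = -9

Expand innermost to outermost. Recall ⊕ takes the minimum of its arguments and ⊗ takes their sum. Working out the expression ((-5 ⊗ -4) ⊕ (-5 ⊕ -2)) gives -9.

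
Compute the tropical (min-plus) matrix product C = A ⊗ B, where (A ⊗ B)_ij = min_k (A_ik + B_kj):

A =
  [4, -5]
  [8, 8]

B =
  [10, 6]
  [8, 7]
A ⊗ B =
  [3, 2]
  [16, 14]

Apply the min-plus product entry-by-entry:
  C[0][0] = min over k of (A[0][0] + B[0][0] = 4 + 10 = 14, A[0][1] + B[1][0] = -5 + 8 = 3) = 3 (attained at k = 1)
  C[0][1] = min over k of (A[0][0] + B[0][1] = 4 + 6 = 10, A[0][1] + B[1][1] = -5 + 7 = 2) = 2 (attained at k = 1)
  C[1][0] = min over k of (A[1][0] + B[0][0] = 8 + 10 = 18, A[1][1] + B[1][0] = 8 + 8 = 16) = 16 (attained at k = 1)
  C[1][1] = min over k of (A[1][0] + B[0][1] = 8 + 6 = 14, A[1][1] + B[1][1] = 8 + 7 = 15) = 14 (attained at k = 0)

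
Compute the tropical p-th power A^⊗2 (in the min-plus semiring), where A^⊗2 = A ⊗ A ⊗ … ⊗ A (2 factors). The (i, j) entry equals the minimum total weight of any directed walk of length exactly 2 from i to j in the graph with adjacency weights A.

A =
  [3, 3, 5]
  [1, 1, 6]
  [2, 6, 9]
A^⊗2 =
  [4, 4, 8]
  [2, 2, 6]
  [5, 5, 7]

Each entry (A^⊗2)_ij equals the minimum over all length-2 walks i = v_0 → v_1 → … → v_2 = j of Σ_t A[v_t][v_{t+1}]. For example, for (i, j) = (0, 2) we minimise over 3 possible intermediate vertex sequences; the minimum is 8, attained along the walk 0 → 0 → 2.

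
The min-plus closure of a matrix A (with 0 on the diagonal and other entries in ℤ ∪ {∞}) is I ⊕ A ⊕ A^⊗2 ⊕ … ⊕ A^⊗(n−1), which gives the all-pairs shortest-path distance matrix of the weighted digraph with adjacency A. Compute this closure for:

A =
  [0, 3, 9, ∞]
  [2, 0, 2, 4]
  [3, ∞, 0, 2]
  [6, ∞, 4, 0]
Closure =
  [0, 3, 5, 7]
  [2, 0, 2, 4]
  [3, 6, 0, 2]
  [6, 9, 4, 0]

This is the Floyd-Warshall all-pairs shortest-path computation. For each intermediate vertex k = 0, 1, …, 3, update dist[i][j] ← min(dist[i][j], dist[i][k] + dist[k][j]). The final matrix gives, for each (i, j), the minimum total weight of any directed path from i to j (possibly empty when i = j).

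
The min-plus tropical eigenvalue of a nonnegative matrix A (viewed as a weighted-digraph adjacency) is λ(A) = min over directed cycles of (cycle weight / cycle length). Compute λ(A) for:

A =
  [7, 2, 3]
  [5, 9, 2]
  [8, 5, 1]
λ(A) = 1

Enumerate directed cycles and compute their means (weight / length). Sample:
  cycle 0 → 0: weight = 7, length = 1, mean = 7/1 ≈ 7.000
  cycle 1 → 1: weight = 9, length = 1, mean = 9/1 ≈ 9.000
  cycle 2 → 2: weight = 1, length = 1, mean = 1/1 ≈ 1.000
  cycle 0 → 1 → 0: weight = 7, length = 2, mean = 7/2 ≈ 3.500
  cycle 0 → 2 → 0: weight = 11, length = 2, mean = 11/2 ≈ 5.500
  cycle 1 → 0 → 1: weight = 7, length = 2, mean = 7/2 ≈ 3.500
Minimum mean = 1.000, attained e.g. along the cycle 2 → 2 with weight 1 and length 1. So λ(A) = 1/1 = 1.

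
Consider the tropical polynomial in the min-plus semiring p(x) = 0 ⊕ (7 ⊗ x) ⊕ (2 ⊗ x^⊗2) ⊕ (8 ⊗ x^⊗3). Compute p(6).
p(6) = 0

A tropical monomial a ⊗ x^⊗i evaluates to a + i · x. Evaluating each term at x = 6:
  Term 0 contributes 0 + 0 · 6 = 0
  Term 1 contributes 7 + 1 · 6 = 13
  Term 2 contributes 2 + 2 · 6 = 14
  Term 3 contributes 8 + 3 · 6 = 26
p(6) = ⊕ of these = min[0, 13, 14, 26] = 0.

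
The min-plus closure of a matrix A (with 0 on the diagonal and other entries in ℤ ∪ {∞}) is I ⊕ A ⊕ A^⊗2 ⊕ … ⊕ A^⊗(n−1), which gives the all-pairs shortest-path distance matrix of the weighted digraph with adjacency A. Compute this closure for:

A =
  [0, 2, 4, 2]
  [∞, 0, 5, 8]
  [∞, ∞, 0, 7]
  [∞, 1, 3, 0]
Closure =
  [0, 2, 4, 2]
  [∞, 0, 5, 8]
  [∞, 8, 0, 7]
  [∞, 1, 3, 0]

This is the Floyd-Warshall all-pairs shortest-path computation. For each intermediate vertex k = 0, 1, …, 3, update dist[i][j] ← min(dist[i][j], dist[i][k] + dist[k][j]). The final matrix gives, for each (i, j), the minimum total weight of any directed path from i to j (possibly empty when i = j).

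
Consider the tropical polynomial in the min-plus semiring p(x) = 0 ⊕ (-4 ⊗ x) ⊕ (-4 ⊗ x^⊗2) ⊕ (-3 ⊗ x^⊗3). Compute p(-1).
p(-1) = -6

A tropical monomial a ⊗ x^⊗i evaluates to a + i · x. Evaluating each term at x = -1:
  Term 0 contributes 0 + 0 · -1 = 0
  Term 1 contributes -4 + 1 · -1 = -5
  Term 2 contributes -4 + 2 · -1 = -6
  Term 3 contributes -3 + 3 · -1 = -6
p(-1) = ⊕ of these = min[0, -5, -6, -6] = -6.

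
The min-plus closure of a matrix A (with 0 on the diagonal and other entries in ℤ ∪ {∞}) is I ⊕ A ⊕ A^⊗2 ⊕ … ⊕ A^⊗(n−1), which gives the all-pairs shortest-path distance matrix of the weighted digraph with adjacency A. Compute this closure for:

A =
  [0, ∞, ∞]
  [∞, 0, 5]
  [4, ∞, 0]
Closure =
  [0, ∞, ∞]
  [9, 0, 5]
  [4, ∞, 0]

This is the Floyd-Warshall all-pairs shortest-path computation. For each intermediate vertex k = 0, 1, …, 2, update dist[i][j] ← min(dist[i][j], dist[i][k] + dist[k][j]). The final matrix gives, for each (i, j), the minimum total weight of any directed path from i to j (possibly empty when i = j).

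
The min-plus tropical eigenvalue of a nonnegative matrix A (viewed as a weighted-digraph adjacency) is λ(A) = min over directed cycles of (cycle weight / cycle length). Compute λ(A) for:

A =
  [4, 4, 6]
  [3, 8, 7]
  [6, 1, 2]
λ(A) = 2

Enumerate directed cycles and compute their means (weight / length). Sample:
  cycle 0 → 0: weight = 4, length = 1, mean = 4/1 ≈ 4.000
  cycle 1 → 1: weight = 8, length = 1, mean = 8/1 ≈ 8.000
  cycle 2 → 2: weight = 2, length = 1, mean = 2/1 ≈ 2.000
  cycle 0 → 1 → 0: weight = 7, length = 2, mean = 7/2 ≈ 3.500
  cycle 0 → 2 → 0: weight = 12, length = 2, mean = 12/2 ≈ 6.000
  cycle 1 → 0 → 1: weight = 7, length = 2, mean = 7/2 ≈ 3.500
Minimum mean = 2.000, attained e.g. along the cycle 2 → 2 with weight 2 and length 1. So λ(A) = 2/1 = 2.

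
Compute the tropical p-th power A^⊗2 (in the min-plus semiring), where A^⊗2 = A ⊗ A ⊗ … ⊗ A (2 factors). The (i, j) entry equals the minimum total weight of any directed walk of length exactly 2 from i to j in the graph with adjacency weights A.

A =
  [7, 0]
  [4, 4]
A^⊗2 =
  [4, 4]
  [8, 4]

Each entry (A^⊗2)_ij equals the minimum over all length-2 walks i = v_0 → v_1 → … → v_2 = j of Σ_t A[v_t][v_{t+1}]. For example, for (i, j) = (0, 1) we minimise over 2 possible intermediate vertex sequences; the minimum is 4, attained along the walk 0 → 1 → 1.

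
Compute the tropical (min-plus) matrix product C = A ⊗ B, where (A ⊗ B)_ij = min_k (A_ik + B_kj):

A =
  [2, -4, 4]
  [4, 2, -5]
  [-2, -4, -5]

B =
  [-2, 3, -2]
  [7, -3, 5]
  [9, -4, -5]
A ⊗ B =
  [0, -7, -1]
  [2, -9, -10]
  [-4, -9, -10]

Apply the min-plus product entry-by-entry:
  C[0][0] = min over k of (A[0][0] + B[0][0] = 2 + -2 = 0, A[0][1] + B[1][0] = -4 + 7 = 3, A[0][2] + B[2][0] = 4 + 9 = 13) = 0 (attained at k = 0)
  C[0][1] = min over k of (A[0][0] + B[0][1] = 2 + 3 = 5, A[0][1] + B[1][1] = -4 + -3 = -7, A[0][2] + B[2][1] = 4 + -4 = 0) = -7 (attained at k = 1)
  C[0][2] = min over k of (A[0][0] + B[0][2] = 2 + -2 = 0, A[0][1] + B[1][2] = -4 + 5 = 1, A[0][2] + B[2][2] = 4 + -5 = -1) = -1 (attained at k = 2)
  C[1][0] = min over k of (A[1][0] + B[0][0] = 4 + -2 = 2, A[1][1] + B[1][0] = 2 + 7 = 9, A[1][2] + B[2][0] = -5 + 9 = 4) = 2 (attained at k = 0)
  C[1][1] = min over k of (A[1][0] + B[0][1] = 4 + 3 = 7, A[1][1] + B[1][1] = 2 + -3 = -1, A[1][2] + B[2][1] = -5 + -4 = -9) = -9 (attained at k = 2)
  C[1][2] = min over k of (A[1][0] + B[0][2] = 4 + -2 = 2, A[1][1] + B[1][2] = 2 + 5 = 7, A[1][2] + B[2][2] = -5 + -5 = -10) = -10 (attained at k = 2)
  C[2][0] = min over k of (A[2][0] + B[0][0] = -2 + -2 = -4, A[2][1] + B[1][0] = -4 + 7 = 3, A[2][2] + B[2][0] = -5 + 9 = 4) = -4 (attained at k = 0)
  C[2][1] = min over k of (A[2][0] + B[0][1] = -2 + 3 = 1, A[2][1] + B[1][1] = -4 + -3 = -7, A[2][2] + B[2][1] = -5 + -4 = -9) = -9 (attained at k = 2)
  C[2][2] = min over k of (A[2][0] + B[0][2] = -2 + -2 = -4, A[2][1] + B[1][2] = -4 + 5 = 1, A[2][2] + B[2][2] = -5 + -5 = -10) = -10 (attained at k = 2)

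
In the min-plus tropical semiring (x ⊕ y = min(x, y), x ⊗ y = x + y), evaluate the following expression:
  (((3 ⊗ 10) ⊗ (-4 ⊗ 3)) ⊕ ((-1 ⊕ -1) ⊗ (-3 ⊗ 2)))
(((3 ⊗ 10) ⊗ (-4 ⊗ 3)) ⊕ ((-1 ⊕ -1) ⊗ (-3 ⊗ 2))) = -2

Expand innermost to outermost. Recall ⊕ takes the minimum of its arguments and ⊗ takes their sum. Working out the expression (((3 ⊗ 10) ⊗ (-4 ⊗ 3)) ⊕ ((-1 ⊕ -1) ⊗ (-3 ⊗ 2))) gives -2.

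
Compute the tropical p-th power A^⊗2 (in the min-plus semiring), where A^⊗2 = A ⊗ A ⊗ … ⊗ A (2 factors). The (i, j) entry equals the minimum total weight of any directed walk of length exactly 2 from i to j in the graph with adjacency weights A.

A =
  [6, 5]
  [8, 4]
A^⊗2 =
  [12, 9]
  [12, 8]

Each entry (A^⊗2)_ij equals the minimum over all length-2 walks i = v_0 → v_1 → … → v_2 = j of Σ_t A[v_t][v_{t+1}]. For example, for (i, j) = (0, 1) we minimise over 2 possible intermediate vertex sequences; the minimum is 9, attained along the walk 0 → 1 → 1.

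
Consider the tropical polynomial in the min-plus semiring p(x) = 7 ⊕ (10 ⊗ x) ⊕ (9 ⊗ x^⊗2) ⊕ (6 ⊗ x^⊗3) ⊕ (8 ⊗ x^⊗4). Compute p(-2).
p(-2) = 0

A tropical monomial a ⊗ x^⊗i evaluates to a + i · x. Evaluating each term at x = -2:
  Term 0 contributes 7 + 0 · -2 = 7
  Term 1 contributes 10 + 1 · -2 = 8
  Term 2 contributes 9 + 2 · -2 = 5
  Term 3 contributes 6 + 3 · -2 = 0
  Term 4 contributes 8 + 4 · -2 = 0
p(-2) = ⊕ of these = min[7, 8, 5, 0, 0] = 0.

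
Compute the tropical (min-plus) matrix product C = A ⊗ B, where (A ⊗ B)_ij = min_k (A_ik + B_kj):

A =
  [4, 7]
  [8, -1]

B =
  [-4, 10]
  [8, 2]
A ⊗ B =
  [0, 9]
  [4, 1]

Apply the min-plus product entry-by-entry:
  C[0][0] = min over k of (A[0][0] + B[0][0] = 4 + -4 = 0, A[0][1] + B[1][0] = 7 + 8 = 15) = 0 (attained at k = 0)
  C[0][1] = min over k of (A[0][0] + B[0][1] = 4 + 10 = 14, A[0][1] + B[1][1] = 7 + 2 = 9) = 9 (attained at k = 1)
  C[1][0] = min over k of (A[1][0] + B[0][0] = 8 + -4 = 4, A[1][1] + B[1][0] = -1 + 8 = 7) = 4 (attained at k = 0)
  C[1][1] = min over k of (A[1][0] + B[0][1] = 8 + 10 = 18, A[1][1] + B[1][1] = -1 + 2 = 1) = 1 (attained at k = 1)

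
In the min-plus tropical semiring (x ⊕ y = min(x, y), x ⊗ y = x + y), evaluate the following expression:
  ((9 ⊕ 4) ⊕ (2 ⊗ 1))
((9 ⊕ 4) ⊕ (2 ⊗ 1)) = 3

Expand innermost to outermost. Recall ⊕ takes the minimum of its arguments and ⊗ takes their sum. Working out the expression ((9 ⊕ 4) ⊕ (2 ⊗ 1)) gives 3.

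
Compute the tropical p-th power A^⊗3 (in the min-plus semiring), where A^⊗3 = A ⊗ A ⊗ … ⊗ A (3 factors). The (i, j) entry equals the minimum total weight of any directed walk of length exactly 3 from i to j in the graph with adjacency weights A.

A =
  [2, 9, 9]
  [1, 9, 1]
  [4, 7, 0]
A^⊗3 =
  [6, 13, 9]
  [5, 8, 1]
  [4, 7, 0]

Each entry (A^⊗3)_ij equals the minimum over all length-3 walks i = v_0 → v_1 → … → v_3 = j of Σ_t A[v_t][v_{t+1}]. For example, for (i, j) = (0, 2) we minimise over 9 possible intermediate vertex sequences; the minimum is 9, attained along the walk 0 → 2 → 2 → 2.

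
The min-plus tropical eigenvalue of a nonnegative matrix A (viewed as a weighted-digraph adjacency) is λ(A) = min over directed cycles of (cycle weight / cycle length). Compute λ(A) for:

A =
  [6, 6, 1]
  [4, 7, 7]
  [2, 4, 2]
λ(A) = 3/2

Enumerate directed cycles and compute their means (weight / length). Sample:
  cycle 0 → 0: weight = 6, length = 1, mean = 6/1 ≈ 6.000
  cycle 1 → 1: weight = 7, length = 1, mean = 7/1 ≈ 7.000
  cycle 2 → 2: weight = 2, length = 1, mean = 2/1 ≈ 2.000
  cycle 0 → 1 → 0: weight = 10, length = 2, mean = 10/2 ≈ 5.000
  cycle 0 → 2 → 0: weight = 3, length = 2, mean = 3/2 ≈ 1.500
  cycle 1 → 0 → 1: weight = 10, length = 2, mean = 10/2 ≈ 5.000
Minimum mean = 1.500, attained e.g. along the cycle 0 → 2 → 0 with weight 3 and length 2. So λ(A) = 3/2 = 3/2.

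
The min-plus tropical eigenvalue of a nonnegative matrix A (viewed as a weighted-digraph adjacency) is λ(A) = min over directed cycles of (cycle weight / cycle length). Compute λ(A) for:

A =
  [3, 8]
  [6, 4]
λ(A) = 3

Enumerate directed cycles and compute their means (weight / length). Sample:
  cycle 0 → 0: weight = 3, length = 1, mean = 3/1 ≈ 3.000
  cycle 1 → 1: weight = 4, length = 1, mean = 4/1 ≈ 4.000
  cycle 0 → 1 → 0: weight = 14, length = 2, mean = 14/2 ≈ 7.000
  cycle 1 → 0 → 1: weight = 14, length = 2, mean = 14/2 ≈ 7.000
Minimum mean = 3.000, attained e.g. along the cycle 0 → 0 with weight 3 and length 1. So λ(A) = 3/1 = 3.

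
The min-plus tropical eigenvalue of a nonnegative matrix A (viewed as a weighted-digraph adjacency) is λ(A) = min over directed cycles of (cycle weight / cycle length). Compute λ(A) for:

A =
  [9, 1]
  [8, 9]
λ(A) = 9/2

Enumerate directed cycles and compute their means (weight / length). Sample:
  cycle 0 → 0: weight = 9, length = 1, mean = 9/1 ≈ 9.000
  cycle 1 → 1: weight = 9, length = 1, mean = 9/1 ≈ 9.000
  cycle 0 → 1 → 0: weight = 9, length = 2, mean = 9/2 ≈ 4.500
  cycle 1 → 0 → 1: weight = 9, length = 2, mean = 9/2 ≈ 4.500
Minimum mean = 4.500, attained e.g. along the cycle 0 → 1 → 0 with weight 9 and length 2. So λ(A) = 9/2 = 9/2.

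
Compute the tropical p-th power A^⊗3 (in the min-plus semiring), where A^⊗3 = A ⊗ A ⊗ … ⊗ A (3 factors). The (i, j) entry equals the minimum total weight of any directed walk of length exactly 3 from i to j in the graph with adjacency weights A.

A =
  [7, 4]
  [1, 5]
A^⊗3 =
  [10, 9]
  [6, 10]

Each entry (A^⊗3)_ij equals the minimum over all length-3 walks i = v_0 → v_1 → … → v_3 = j of Σ_t A[v_t][v_{t+1}]. For example, for (i, j) = (0, 1) we minimise over 4 possible intermediate vertex sequences; the minimum is 9, attained along the walk 0 → 1 → 0 → 1.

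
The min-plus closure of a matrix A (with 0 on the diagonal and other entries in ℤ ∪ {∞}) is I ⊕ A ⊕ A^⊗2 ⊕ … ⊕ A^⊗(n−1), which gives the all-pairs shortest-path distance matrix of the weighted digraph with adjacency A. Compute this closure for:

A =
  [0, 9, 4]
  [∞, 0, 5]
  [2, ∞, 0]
Closure =
  [0, 9, 4]
  [7, 0, 5]
  [2, 11, 0]

This is the Floyd-Warshall all-pairs shortest-path computation. For each intermediate vertex k = 0, 1, …, 2, update dist[i][j] ← min(dist[i][j], dist[i][k] + dist[k][j]). The final matrix gives, for each (i, j), the minimum total weight of any directed path from i to j (possibly empty when i = j).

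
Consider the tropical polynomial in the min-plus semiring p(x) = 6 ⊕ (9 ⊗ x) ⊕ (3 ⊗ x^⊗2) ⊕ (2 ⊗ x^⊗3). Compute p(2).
p(2) = 6

A tropical monomial a ⊗ x^⊗i evaluates to a + i · x. Evaluating each term at x = 2:
  Term 0 contributes 6 + 0 · 2 = 6
  Term 1 contributes 9 + 1 · 2 = 11
  Term 2 contributes 3 + 2 · 2 = 7
  Term 3 contributes 2 + 3 · 2 = 8
p(2) = ⊕ of these = min[6, 11, 7, 8] = 6.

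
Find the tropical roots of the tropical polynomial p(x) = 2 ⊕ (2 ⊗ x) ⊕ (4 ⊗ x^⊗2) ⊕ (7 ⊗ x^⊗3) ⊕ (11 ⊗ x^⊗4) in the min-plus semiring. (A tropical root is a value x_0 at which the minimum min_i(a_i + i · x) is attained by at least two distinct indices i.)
Roots: {-4, -3, -2, 0}

Each tropical root is a break point of the lower envelope of the lines y = a_i + i · x (there are 5 lines, with slopes 0, 1, ..., 4). Only the lines that attain the minimum somewhere contribute to roots; other lines are dominated. Here the surviving (envelope) indices are i = 4, i = 3, i = 2, i = 1, i = 0.
Intersections between consecutive envelope lines give the roots: for adjacent envelope indices i < j the intersection is x = (a_i − a_j) / (j − i). Reading off the sorted break points: {-4, -3, -2, 0}.
Verification: at each break x_0, at least two indices attain the minimum of min_i(a_i + i · x_0).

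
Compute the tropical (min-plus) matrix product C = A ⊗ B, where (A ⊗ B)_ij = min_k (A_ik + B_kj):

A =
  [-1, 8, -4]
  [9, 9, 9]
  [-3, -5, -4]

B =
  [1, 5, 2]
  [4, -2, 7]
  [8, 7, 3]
A ⊗ B =
  [0, 3, -1]
  [10, 7, 11]
  [-2, -7, -1]

Apply the min-plus product entry-by-entry:
  C[0][0] = min over k of (A[0][0] + B[0][0] = -1 + 1 = 0, A[0][1] + B[1][0] = 8 + 4 = 12, A[0][2] + B[2][0] = -4 + 8 = 4) = 0 (attained at k = 0)
  C[0][1] = min over k of (A[0][0] + B[0][1] = -1 + 5 = 4, A[0][1] + B[1][1] = 8 + -2 = 6, A[0][2] + B[2][1] = -4 + 7 = 3) = 3 (attained at k = 2)
  C[0][2] = min over k of (A[0][0] + B[0][2] = -1 + 2 = 1, A[0][1] + B[1][2] = 8 + 7 = 15, A[0][2] + B[2][2] = -4 + 3 = -1) = -1 (attained at k = 2)
  C[1][0] = min over k of (A[1][0] + B[0][0] = 9 + 1 = 10, A[1][1] + B[1][0] = 9 + 4 = 13, A[1][2] + B[2][0] = 9 + 8 = 17) = 10 (attained at k = 0)
  C[1][1] = min over k of (A[1][0] + B[0][1] = 9 + 5 = 14, A[1][1] + B[1][1] = 9 + -2 = 7, A[1][2] + B[2][1] = 9 + 7 = 16) = 7 (attained at k = 1)
  C[1][2] = min over k of (A[1][0] + B[0][2] = 9 + 2 = 11, A[1][1] + B[1][2] = 9 + 7 = 16, A[1][2] + B[2][2] = 9 + 3 = 12) = 11 (attained at k = 0)
  C[2][0] = min over k of (A[2][0] + B[0][0] = -3 + 1 = -2, A[2][1] + B[1][0] = -5 + 4 = -1, A[2][2] + B[2][0] = -4 + 8 = 4) = -2 (attained at k = 0)
  C[2][1] = min over k of (A[2][0] + B[0][1] = -3 + 5 = 2, A[2][1] + B[1][1] = -5 + -2 = -7, A[2][2] + B[2][1] = -4 + 7 = 3) = -7 (attained at k = 1)
  C[2][2] = min over k of (A[2][0] + B[0][2] = -3 + 2 = -1, A[2][1] + B[1][2] = -5 + 7 = 2, A[2][2] + B[2][2] = -4 + 3 = -1) = -1 (attained at k = 0)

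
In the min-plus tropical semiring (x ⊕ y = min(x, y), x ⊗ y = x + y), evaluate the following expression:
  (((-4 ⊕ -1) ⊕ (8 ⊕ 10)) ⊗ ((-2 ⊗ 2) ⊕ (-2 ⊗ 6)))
(((-4 ⊕ -1) ⊕ (8 ⊕ 10)) ⊗ ((-2 ⊗ 2) ⊕ (-2 ⊗ 6))) = -4

Expand innermost to outermost. Recall ⊕ takes the minimum of its arguments and ⊗ takes their sum. Working out the expression (((-4 ⊕ -1) ⊕ (8 ⊕ 10)) ⊗ ((-2 ⊗ 2) ⊕ (-2 ⊗ 6))) gives -4.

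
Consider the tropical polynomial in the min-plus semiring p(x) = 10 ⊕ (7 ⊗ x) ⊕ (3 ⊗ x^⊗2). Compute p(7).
p(7) = 10

A tropical monomial a ⊗ x^⊗i evaluates to a + i · x. Evaluating each term at x = 7:
  Term 0 contributes 10 + 0 · 7 = 10
  Term 1 contributes 7 + 1 · 7 = 14
  Term 2 contributes 3 + 2 · 7 = 17
p(7) = ⊕ of these = min[10, 14, 17] = 10.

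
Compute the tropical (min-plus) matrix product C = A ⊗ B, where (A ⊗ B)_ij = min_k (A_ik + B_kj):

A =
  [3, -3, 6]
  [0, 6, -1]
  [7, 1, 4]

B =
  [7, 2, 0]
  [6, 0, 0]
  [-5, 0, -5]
A ⊗ B =
  [1, -3, -3]
  [-6, -1, -6]
  [-1, 1, -1]

Apply the min-plus product entry-by-entry:
  C[0][0] = min over k of (A[0][0] + B[0][0] = 3 + 7 = 10, A[0][1] + B[1][0] = -3 + 6 = 3, A[0][2] + B[2][0] = 6 + -5 = 1) = 1 (attained at k = 2)
  C[0][1] = min over k of (A[0][0] + B[0][1] = 3 + 2 = 5, A[0][1] + B[1][1] = -3 + 0 = -3, A[0][2] + B[2][1] = 6 + 0 = 6) = -3 (attained at k = 1)
  C[0][2] = min over k of (A[0][0] + B[0][2] = 3 + 0 = 3, A[0][1] + B[1][2] = -3 + 0 = -3, A[0][2] + B[2][2] = 6 + -5 = 1) = -3 (attained at k = 1)
  C[1][0] = min over k of (A[1][0] + B[0][0] = 0 + 7 = 7, A[1][1] + B[1][0] = 6 + 6 = 12, A[1][2] + B[2][0] = -1 + -5 = -6) = -6 (attained at k = 2)
  C[1][1] = min over k of (A[1][0] + B[0][1] = 0 + 2 = 2, A[1][1] + B[1][1] = 6 + 0 = 6, A[1][2] + B[2][1] = -1 + 0 = -1) = -1 (attained at k = 2)
  C[1][2] = min over k of (A[1][0] + B[0][2] = 0 + 0 = 0, A[1][1] + B[1][2] = 6 + 0 = 6, A[1][2] + B[2][2] = -1 + -5 = -6) = -6 (attained at k = 2)
  C[2][0] = min over k of (A[2][0] + B[0][0] = 7 + 7 = 14, A[2][1] + B[1][0] = 1 + 6 = 7, A[2][2] + B[2][0] = 4 + -5 = -1) = -1 (attained at k = 2)
  C[2][1] = min over k of (A[2][0] + B[0][1] = 7 + 2 = 9, A[2][1] + B[1][1] = 1 + 0 = 1, A[2][2] + B[2][1] = 4 + 0 = 4) = 1 (attained at k = 1)
  C[2][2] = min over k of (A[2][0] + B[0][2] = 7 + 0 = 7, A[2][1] + B[1][2] = 1 + 0 = 1, A[2][2] + B[2][2] = 4 + -5 = -1) = -1 (attained at k = 2)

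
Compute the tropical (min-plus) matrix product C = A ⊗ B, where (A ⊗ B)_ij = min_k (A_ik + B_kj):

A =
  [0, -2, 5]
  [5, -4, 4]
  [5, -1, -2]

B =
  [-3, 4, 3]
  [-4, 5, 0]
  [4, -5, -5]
A ⊗ B =
  [-6, 0, -2]
  [-8, -1, -4]
  [-5, -7, -7]

Apply the min-plus product entry-by-entry:
  C[0][0] = min over k of (A[0][0] + B[0][0] = 0 + -3 = -3, A[0][1] + B[1][0] = -2 + -4 = -6, A[0][2] + B[2][0] = 5 + 4 = 9) = -6 (attained at k = 1)
  C[0][1] = min over k of (A[0][0] + B[0][1] = 0 + 4 = 4, A[0][1] + B[1][1] = -2 + 5 = 3, A[0][2] + B[2][1] = 5 + -5 = 0) = 0 (attained at k = 2)
  C[0][2] = min over k of (A[0][0] + B[0][2] = 0 + 3 = 3, A[0][1] + B[1][2] = -2 + 0 = -2, A[0][2] + B[2][2] = 5 + -5 = 0) = -2 (attained at k = 1)
  C[1][0] = min over k of (A[1][0] + B[0][0] = 5 + -3 = 2, A[1][1] + B[1][0] = -4 + -4 = -8, A[1][2] + B[2][0] = 4 + 4 = 8) = -8 (attained at k = 1)
  C[1][1] = min over k of (A[1][0] + B[0][1] = 5 + 4 = 9, A[1][1] + B[1][1] = -4 + 5 = 1, A[1][2] + B[2][1] = 4 + -5 = -1) = -1 (attained at k = 2)
  C[1][2] = min over k of (A[1][0] + B[0][2] = 5 + 3 = 8, A[1][1] + B[1][2] = -4 + 0 = -4, A[1][2] + B[2][2] = 4 + -5 = -1) = -4 (attained at k = 1)
  C[2][0] = min over k of (A[2][0] + B[0][0] = 5 + -3 = 2, A[2][1] + B[1][0] = -1 + -4 = -5, A[2][2] + B[2][0] = -2 + 4 = 2) = -5 (attained at k = 1)
  C[2][1] = min over k of (A[2][0] + B[0][1] = 5 + 4 = 9, A[2][1] + B[1][1] = -1 + 5 = 4, A[2][2] + B[2][1] = -2 + -5 = -7) = -7 (attained at k = 2)
  C[2][2] = min over k of (A[2][0] + B[0][2] = 5 + 3 = 8, A[2][1] + B[1][2] = -1 + 0 = -1, A[2][2] + B[2][2] = -2 + -5 = -7) = -7 (attained at k = 2)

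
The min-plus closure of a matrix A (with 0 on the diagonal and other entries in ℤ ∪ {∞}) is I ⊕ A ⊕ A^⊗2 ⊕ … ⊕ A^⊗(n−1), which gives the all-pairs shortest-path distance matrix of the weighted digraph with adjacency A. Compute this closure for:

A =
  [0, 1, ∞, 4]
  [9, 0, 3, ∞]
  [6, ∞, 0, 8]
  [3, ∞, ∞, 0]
Closure =
  [0, 1, 4, 4]
  [9, 0, 3, 11]
  [6, 7, 0, 8]
  [3, 4, 7, 0]

This is the Floyd-Warshall all-pairs shortest-path computation. For each intermediate vertex k = 0, 1, …, 3, update dist[i][j] ← min(dist[i][j], dist[i][k] + dist[k][j]). The final matrix gives, for each (i, j), the minimum total weight of any directed path from i to j (possibly empty when i = j).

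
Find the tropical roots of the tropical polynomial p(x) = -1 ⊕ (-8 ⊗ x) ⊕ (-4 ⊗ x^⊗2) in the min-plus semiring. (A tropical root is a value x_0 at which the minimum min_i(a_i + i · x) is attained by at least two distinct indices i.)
Roots: {-4, 7}

Each tropical root is a break point of the lower envelope of the lines y = a_i + i · x (there are 3 lines, with slopes 0, 1, ..., 2). Only the lines that attain the minimum somewhere contribute to roots; other lines are dominated. Here the surviving (envelope) indices are i = 2, i = 1, i = 0.
Intersections between consecutive envelope lines give the roots: for adjacent envelope indices i < j the intersection is x = (a_i − a_j) / (j − i). Reading off the sorted break points: {-4, 7}.
Verification: at each break x_0, at least two indices attain the minimum of min_i(a_i + i · x_0).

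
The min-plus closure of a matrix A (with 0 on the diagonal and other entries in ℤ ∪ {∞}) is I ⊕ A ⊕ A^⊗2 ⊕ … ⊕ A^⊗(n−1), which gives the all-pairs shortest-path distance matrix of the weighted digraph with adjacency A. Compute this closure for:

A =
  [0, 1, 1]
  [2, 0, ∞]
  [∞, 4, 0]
Closure =
  [0, 1, 1]
  [2, 0, 3]
  [6, 4, 0]

This is the Floyd-Warshall all-pairs shortest-path computation. For each intermediate vertex k = 0, 1, …, 2, update dist[i][j] ← min(dist[i][j], dist[i][k] + dist[k][j]). The final matrix gives, for each (i, j), the minimum total weight of any directed path from i to j (possibly empty when i = j).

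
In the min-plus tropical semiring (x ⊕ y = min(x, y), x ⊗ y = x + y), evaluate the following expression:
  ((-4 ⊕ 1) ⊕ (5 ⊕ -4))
((-4 ⊕ 1) ⊕ (5 ⊕ -4)) = -4

Expand innermost to outermost. Recall ⊕ takes the minimum of its arguments and ⊗ takes their sum. Working out the expression ((-4 ⊕ 1) ⊕ (5 ⊕ -4)) gives -4.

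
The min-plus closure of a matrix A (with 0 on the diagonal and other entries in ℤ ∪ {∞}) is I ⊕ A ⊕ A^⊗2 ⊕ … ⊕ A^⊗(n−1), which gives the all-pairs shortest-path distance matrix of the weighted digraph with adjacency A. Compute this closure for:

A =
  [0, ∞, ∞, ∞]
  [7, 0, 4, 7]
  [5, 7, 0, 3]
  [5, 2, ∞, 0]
Closure =
  [0, ∞, ∞, ∞]
  [7, 0, 4, 7]
  [5, 5, 0, 3]
  [5, 2, 6, 0]

This is the Floyd-Warshall all-pairs shortest-path computation. For each intermediate vertex k = 0, 1, …, 3, update dist[i][j] ← min(dist[i][j], dist[i][k] + dist[k][j]). The final matrix gives, for each (i, j), the minimum total weight of any directed path from i to j (possibly empty when i = j).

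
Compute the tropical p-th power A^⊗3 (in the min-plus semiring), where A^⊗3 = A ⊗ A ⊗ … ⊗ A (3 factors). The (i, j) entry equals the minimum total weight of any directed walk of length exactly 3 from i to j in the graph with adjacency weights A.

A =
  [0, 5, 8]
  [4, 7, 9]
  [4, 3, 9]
A^⊗3 =
  [0, 5, 8]
  [4, 9, 12]
  [4, 9, 12]

Each entry (A^⊗3)_ij equals the minimum over all length-3 walks i = v_0 → v_1 → … → v_3 = j of Σ_t A[v_t][v_{t+1}]. For example, for (i, j) = (0, 2) we minimise over 9 possible intermediate vertex sequences; the minimum is 8, attained along the walk 0 → 0 → 0 → 2.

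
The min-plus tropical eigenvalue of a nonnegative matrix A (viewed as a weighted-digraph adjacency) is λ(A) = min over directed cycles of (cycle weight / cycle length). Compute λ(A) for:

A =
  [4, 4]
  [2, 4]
λ(A) = 3

Enumerate directed cycles and compute their means (weight / length). Sample:
  cycle 0 → 0: weight = 4, length = 1, mean = 4/1 ≈ 4.000
  cycle 1 → 1: weight = 4, length = 1, mean = 4/1 ≈ 4.000
  cycle 0 → 1 → 0: weight = 6, length = 2, mean = 6/2 ≈ 3.000
  cycle 1 → 0 → 1: weight = 6, length = 2, mean = 6/2 ≈ 3.000
Minimum mean = 3.000, attained e.g. along the cycle 0 → 1 → 0 with weight 6 and length 2. So λ(A) = 6/2 = 3.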